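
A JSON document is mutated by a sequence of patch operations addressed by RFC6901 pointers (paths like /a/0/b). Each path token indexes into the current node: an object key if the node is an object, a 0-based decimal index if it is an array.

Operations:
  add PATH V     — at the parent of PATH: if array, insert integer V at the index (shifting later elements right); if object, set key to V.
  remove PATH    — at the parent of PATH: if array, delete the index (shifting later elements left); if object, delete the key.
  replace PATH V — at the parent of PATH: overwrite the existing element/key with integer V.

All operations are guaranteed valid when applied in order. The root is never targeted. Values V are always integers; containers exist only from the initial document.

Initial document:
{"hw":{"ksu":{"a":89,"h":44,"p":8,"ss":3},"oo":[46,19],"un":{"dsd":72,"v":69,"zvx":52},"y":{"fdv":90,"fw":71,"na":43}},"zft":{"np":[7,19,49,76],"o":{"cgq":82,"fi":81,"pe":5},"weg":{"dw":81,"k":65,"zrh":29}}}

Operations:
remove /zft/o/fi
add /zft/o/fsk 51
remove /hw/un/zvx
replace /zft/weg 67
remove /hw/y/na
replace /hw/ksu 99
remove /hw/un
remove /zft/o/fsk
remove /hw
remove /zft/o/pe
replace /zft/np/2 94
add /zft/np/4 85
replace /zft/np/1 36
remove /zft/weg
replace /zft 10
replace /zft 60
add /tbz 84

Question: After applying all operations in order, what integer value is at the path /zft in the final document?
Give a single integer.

After op 1 (remove /zft/o/fi): {"hw":{"ksu":{"a":89,"h":44,"p":8,"ss":3},"oo":[46,19],"un":{"dsd":72,"v":69,"zvx":52},"y":{"fdv":90,"fw":71,"na":43}},"zft":{"np":[7,19,49,76],"o":{"cgq":82,"pe":5},"weg":{"dw":81,"k":65,"zrh":29}}}
After op 2 (add /zft/o/fsk 51): {"hw":{"ksu":{"a":89,"h":44,"p":8,"ss":3},"oo":[46,19],"un":{"dsd":72,"v":69,"zvx":52},"y":{"fdv":90,"fw":71,"na":43}},"zft":{"np":[7,19,49,76],"o":{"cgq":82,"fsk":51,"pe":5},"weg":{"dw":81,"k":65,"zrh":29}}}
After op 3 (remove /hw/un/zvx): {"hw":{"ksu":{"a":89,"h":44,"p":8,"ss":3},"oo":[46,19],"un":{"dsd":72,"v":69},"y":{"fdv":90,"fw":71,"na":43}},"zft":{"np":[7,19,49,76],"o":{"cgq":82,"fsk":51,"pe":5},"weg":{"dw":81,"k":65,"zrh":29}}}
After op 4 (replace /zft/weg 67): {"hw":{"ksu":{"a":89,"h":44,"p":8,"ss":3},"oo":[46,19],"un":{"dsd":72,"v":69},"y":{"fdv":90,"fw":71,"na":43}},"zft":{"np":[7,19,49,76],"o":{"cgq":82,"fsk":51,"pe":5},"weg":67}}
After op 5 (remove /hw/y/na): {"hw":{"ksu":{"a":89,"h":44,"p":8,"ss":3},"oo":[46,19],"un":{"dsd":72,"v":69},"y":{"fdv":90,"fw":71}},"zft":{"np":[7,19,49,76],"o":{"cgq":82,"fsk":51,"pe":5},"weg":67}}
After op 6 (replace /hw/ksu 99): {"hw":{"ksu":99,"oo":[46,19],"un":{"dsd":72,"v":69},"y":{"fdv":90,"fw":71}},"zft":{"np":[7,19,49,76],"o":{"cgq":82,"fsk":51,"pe":5},"weg":67}}
After op 7 (remove /hw/un): {"hw":{"ksu":99,"oo":[46,19],"y":{"fdv":90,"fw":71}},"zft":{"np":[7,19,49,76],"o":{"cgq":82,"fsk":51,"pe":5},"weg":67}}
After op 8 (remove /zft/o/fsk): {"hw":{"ksu":99,"oo":[46,19],"y":{"fdv":90,"fw":71}},"zft":{"np":[7,19,49,76],"o":{"cgq":82,"pe":5},"weg":67}}
After op 9 (remove /hw): {"zft":{"np":[7,19,49,76],"o":{"cgq":82,"pe":5},"weg":67}}
After op 10 (remove /zft/o/pe): {"zft":{"np":[7,19,49,76],"o":{"cgq":82},"weg":67}}
After op 11 (replace /zft/np/2 94): {"zft":{"np":[7,19,94,76],"o":{"cgq":82},"weg":67}}
After op 12 (add /zft/np/4 85): {"zft":{"np":[7,19,94,76,85],"o":{"cgq":82},"weg":67}}
After op 13 (replace /zft/np/1 36): {"zft":{"np":[7,36,94,76,85],"o":{"cgq":82},"weg":67}}
After op 14 (remove /zft/weg): {"zft":{"np":[7,36,94,76,85],"o":{"cgq":82}}}
After op 15 (replace /zft 10): {"zft":10}
After op 16 (replace /zft 60): {"zft":60}
After op 17 (add /tbz 84): {"tbz":84,"zft":60}
Value at /zft: 60

Answer: 60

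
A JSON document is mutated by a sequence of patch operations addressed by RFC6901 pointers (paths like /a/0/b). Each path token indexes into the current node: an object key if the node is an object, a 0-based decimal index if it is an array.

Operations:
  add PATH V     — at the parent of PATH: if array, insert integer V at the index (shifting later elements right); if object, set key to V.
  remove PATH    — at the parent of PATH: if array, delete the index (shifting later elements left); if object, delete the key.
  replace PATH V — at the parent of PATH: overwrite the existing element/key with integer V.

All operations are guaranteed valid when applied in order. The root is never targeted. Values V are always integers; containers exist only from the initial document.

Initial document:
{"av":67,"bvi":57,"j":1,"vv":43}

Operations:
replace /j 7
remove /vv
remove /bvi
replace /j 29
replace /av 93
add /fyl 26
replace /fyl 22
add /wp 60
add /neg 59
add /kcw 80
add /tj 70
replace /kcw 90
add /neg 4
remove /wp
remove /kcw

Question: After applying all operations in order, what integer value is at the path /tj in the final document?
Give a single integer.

Answer: 70

Derivation:
After op 1 (replace /j 7): {"av":67,"bvi":57,"j":7,"vv":43}
After op 2 (remove /vv): {"av":67,"bvi":57,"j":7}
After op 3 (remove /bvi): {"av":67,"j":7}
After op 4 (replace /j 29): {"av":67,"j":29}
After op 5 (replace /av 93): {"av":93,"j":29}
After op 6 (add /fyl 26): {"av":93,"fyl":26,"j":29}
After op 7 (replace /fyl 22): {"av":93,"fyl":22,"j":29}
After op 8 (add /wp 60): {"av":93,"fyl":22,"j":29,"wp":60}
After op 9 (add /neg 59): {"av":93,"fyl":22,"j":29,"neg":59,"wp":60}
After op 10 (add /kcw 80): {"av":93,"fyl":22,"j":29,"kcw":80,"neg":59,"wp":60}
After op 11 (add /tj 70): {"av":93,"fyl":22,"j":29,"kcw":80,"neg":59,"tj":70,"wp":60}
After op 12 (replace /kcw 90): {"av":93,"fyl":22,"j":29,"kcw":90,"neg":59,"tj":70,"wp":60}
After op 13 (add /neg 4): {"av":93,"fyl":22,"j":29,"kcw":90,"neg":4,"tj":70,"wp":60}
After op 14 (remove /wp): {"av":93,"fyl":22,"j":29,"kcw":90,"neg":4,"tj":70}
After op 15 (remove /kcw): {"av":93,"fyl":22,"j":29,"neg":4,"tj":70}
Value at /tj: 70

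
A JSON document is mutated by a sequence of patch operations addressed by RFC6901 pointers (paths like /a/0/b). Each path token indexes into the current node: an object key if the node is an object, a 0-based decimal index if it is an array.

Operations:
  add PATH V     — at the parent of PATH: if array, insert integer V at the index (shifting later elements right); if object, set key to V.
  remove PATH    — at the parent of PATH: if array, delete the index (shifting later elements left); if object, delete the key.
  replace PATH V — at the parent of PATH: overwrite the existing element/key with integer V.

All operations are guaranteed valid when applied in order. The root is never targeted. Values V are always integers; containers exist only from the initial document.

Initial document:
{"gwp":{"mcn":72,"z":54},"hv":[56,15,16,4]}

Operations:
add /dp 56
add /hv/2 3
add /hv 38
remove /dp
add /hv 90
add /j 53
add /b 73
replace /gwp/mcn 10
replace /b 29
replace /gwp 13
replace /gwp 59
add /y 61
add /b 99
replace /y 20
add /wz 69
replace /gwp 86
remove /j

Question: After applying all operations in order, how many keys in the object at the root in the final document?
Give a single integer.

Answer: 5

Derivation:
After op 1 (add /dp 56): {"dp":56,"gwp":{"mcn":72,"z":54},"hv":[56,15,16,4]}
After op 2 (add /hv/2 3): {"dp":56,"gwp":{"mcn":72,"z":54},"hv":[56,15,3,16,4]}
After op 3 (add /hv 38): {"dp":56,"gwp":{"mcn":72,"z":54},"hv":38}
After op 4 (remove /dp): {"gwp":{"mcn":72,"z":54},"hv":38}
After op 5 (add /hv 90): {"gwp":{"mcn":72,"z":54},"hv":90}
After op 6 (add /j 53): {"gwp":{"mcn":72,"z":54},"hv":90,"j":53}
After op 7 (add /b 73): {"b":73,"gwp":{"mcn":72,"z":54},"hv":90,"j":53}
After op 8 (replace /gwp/mcn 10): {"b":73,"gwp":{"mcn":10,"z":54},"hv":90,"j":53}
After op 9 (replace /b 29): {"b":29,"gwp":{"mcn":10,"z":54},"hv":90,"j":53}
After op 10 (replace /gwp 13): {"b":29,"gwp":13,"hv":90,"j":53}
After op 11 (replace /gwp 59): {"b":29,"gwp":59,"hv":90,"j":53}
After op 12 (add /y 61): {"b":29,"gwp":59,"hv":90,"j":53,"y":61}
After op 13 (add /b 99): {"b":99,"gwp":59,"hv":90,"j":53,"y":61}
After op 14 (replace /y 20): {"b":99,"gwp":59,"hv":90,"j":53,"y":20}
After op 15 (add /wz 69): {"b":99,"gwp":59,"hv":90,"j":53,"wz":69,"y":20}
After op 16 (replace /gwp 86): {"b":99,"gwp":86,"hv":90,"j":53,"wz":69,"y":20}
After op 17 (remove /j): {"b":99,"gwp":86,"hv":90,"wz":69,"y":20}
Size at the root: 5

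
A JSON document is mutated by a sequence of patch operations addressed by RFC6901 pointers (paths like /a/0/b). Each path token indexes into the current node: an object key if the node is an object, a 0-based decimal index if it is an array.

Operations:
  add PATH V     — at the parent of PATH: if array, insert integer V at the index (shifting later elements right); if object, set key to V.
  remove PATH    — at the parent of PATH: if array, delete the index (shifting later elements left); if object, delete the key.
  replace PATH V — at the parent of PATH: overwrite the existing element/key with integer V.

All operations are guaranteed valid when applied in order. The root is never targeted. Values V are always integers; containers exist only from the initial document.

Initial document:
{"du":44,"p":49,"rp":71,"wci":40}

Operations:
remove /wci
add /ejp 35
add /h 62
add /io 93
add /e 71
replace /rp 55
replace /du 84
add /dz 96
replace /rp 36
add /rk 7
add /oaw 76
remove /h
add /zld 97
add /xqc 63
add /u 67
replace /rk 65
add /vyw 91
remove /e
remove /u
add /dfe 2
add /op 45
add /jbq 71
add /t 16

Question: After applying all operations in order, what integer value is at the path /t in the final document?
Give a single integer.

Answer: 16

Derivation:
After op 1 (remove /wci): {"du":44,"p":49,"rp":71}
After op 2 (add /ejp 35): {"du":44,"ejp":35,"p":49,"rp":71}
After op 3 (add /h 62): {"du":44,"ejp":35,"h":62,"p":49,"rp":71}
After op 4 (add /io 93): {"du":44,"ejp":35,"h":62,"io":93,"p":49,"rp":71}
After op 5 (add /e 71): {"du":44,"e":71,"ejp":35,"h":62,"io":93,"p":49,"rp":71}
After op 6 (replace /rp 55): {"du":44,"e":71,"ejp":35,"h":62,"io":93,"p":49,"rp":55}
After op 7 (replace /du 84): {"du":84,"e":71,"ejp":35,"h":62,"io":93,"p":49,"rp":55}
After op 8 (add /dz 96): {"du":84,"dz":96,"e":71,"ejp":35,"h":62,"io":93,"p":49,"rp":55}
After op 9 (replace /rp 36): {"du":84,"dz":96,"e":71,"ejp":35,"h":62,"io":93,"p":49,"rp":36}
After op 10 (add /rk 7): {"du":84,"dz":96,"e":71,"ejp":35,"h":62,"io":93,"p":49,"rk":7,"rp":36}
After op 11 (add /oaw 76): {"du":84,"dz":96,"e":71,"ejp":35,"h":62,"io":93,"oaw":76,"p":49,"rk":7,"rp":36}
After op 12 (remove /h): {"du":84,"dz":96,"e":71,"ejp":35,"io":93,"oaw":76,"p":49,"rk":7,"rp":36}
After op 13 (add /zld 97): {"du":84,"dz":96,"e":71,"ejp":35,"io":93,"oaw":76,"p":49,"rk":7,"rp":36,"zld":97}
After op 14 (add /xqc 63): {"du":84,"dz":96,"e":71,"ejp":35,"io":93,"oaw":76,"p":49,"rk":7,"rp":36,"xqc":63,"zld":97}
After op 15 (add /u 67): {"du":84,"dz":96,"e":71,"ejp":35,"io":93,"oaw":76,"p":49,"rk":7,"rp":36,"u":67,"xqc":63,"zld":97}
After op 16 (replace /rk 65): {"du":84,"dz":96,"e":71,"ejp":35,"io":93,"oaw":76,"p":49,"rk":65,"rp":36,"u":67,"xqc":63,"zld":97}
After op 17 (add /vyw 91): {"du":84,"dz":96,"e":71,"ejp":35,"io":93,"oaw":76,"p":49,"rk":65,"rp":36,"u":67,"vyw":91,"xqc":63,"zld":97}
After op 18 (remove /e): {"du":84,"dz":96,"ejp":35,"io":93,"oaw":76,"p":49,"rk":65,"rp":36,"u":67,"vyw":91,"xqc":63,"zld":97}
After op 19 (remove /u): {"du":84,"dz":96,"ejp":35,"io":93,"oaw":76,"p":49,"rk":65,"rp":36,"vyw":91,"xqc":63,"zld":97}
After op 20 (add /dfe 2): {"dfe":2,"du":84,"dz":96,"ejp":35,"io":93,"oaw":76,"p":49,"rk":65,"rp":36,"vyw":91,"xqc":63,"zld":97}
After op 21 (add /op 45): {"dfe":2,"du":84,"dz":96,"ejp":35,"io":93,"oaw":76,"op":45,"p":49,"rk":65,"rp":36,"vyw":91,"xqc":63,"zld":97}
After op 22 (add /jbq 71): {"dfe":2,"du":84,"dz":96,"ejp":35,"io":93,"jbq":71,"oaw":76,"op":45,"p":49,"rk":65,"rp":36,"vyw":91,"xqc":63,"zld":97}
After op 23 (add /t 16): {"dfe":2,"du":84,"dz":96,"ejp":35,"io":93,"jbq":71,"oaw":76,"op":45,"p":49,"rk":65,"rp":36,"t":16,"vyw":91,"xqc":63,"zld":97}
Value at /t: 16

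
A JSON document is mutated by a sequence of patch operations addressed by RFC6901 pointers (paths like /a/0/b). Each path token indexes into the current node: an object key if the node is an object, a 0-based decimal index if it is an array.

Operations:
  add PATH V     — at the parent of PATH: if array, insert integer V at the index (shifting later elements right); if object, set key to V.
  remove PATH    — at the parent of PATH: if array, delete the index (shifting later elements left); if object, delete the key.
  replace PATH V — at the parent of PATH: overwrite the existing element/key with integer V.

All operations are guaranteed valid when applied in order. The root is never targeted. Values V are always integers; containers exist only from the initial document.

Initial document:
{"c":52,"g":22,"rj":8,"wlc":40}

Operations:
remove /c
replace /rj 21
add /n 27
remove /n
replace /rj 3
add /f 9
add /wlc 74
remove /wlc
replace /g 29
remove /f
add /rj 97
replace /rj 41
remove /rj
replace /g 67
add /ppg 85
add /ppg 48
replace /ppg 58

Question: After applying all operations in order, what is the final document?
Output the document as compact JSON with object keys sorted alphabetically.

Answer: {"g":67,"ppg":58}

Derivation:
After op 1 (remove /c): {"g":22,"rj":8,"wlc":40}
After op 2 (replace /rj 21): {"g":22,"rj":21,"wlc":40}
After op 3 (add /n 27): {"g":22,"n":27,"rj":21,"wlc":40}
After op 4 (remove /n): {"g":22,"rj":21,"wlc":40}
After op 5 (replace /rj 3): {"g":22,"rj":3,"wlc":40}
After op 6 (add /f 9): {"f":9,"g":22,"rj":3,"wlc":40}
After op 7 (add /wlc 74): {"f":9,"g":22,"rj":3,"wlc":74}
After op 8 (remove /wlc): {"f":9,"g":22,"rj":3}
After op 9 (replace /g 29): {"f":9,"g":29,"rj":3}
After op 10 (remove /f): {"g":29,"rj":3}
After op 11 (add /rj 97): {"g":29,"rj":97}
After op 12 (replace /rj 41): {"g":29,"rj":41}
After op 13 (remove /rj): {"g":29}
After op 14 (replace /g 67): {"g":67}
After op 15 (add /ppg 85): {"g":67,"ppg":85}
After op 16 (add /ppg 48): {"g":67,"ppg":48}
After op 17 (replace /ppg 58): {"g":67,"ppg":58}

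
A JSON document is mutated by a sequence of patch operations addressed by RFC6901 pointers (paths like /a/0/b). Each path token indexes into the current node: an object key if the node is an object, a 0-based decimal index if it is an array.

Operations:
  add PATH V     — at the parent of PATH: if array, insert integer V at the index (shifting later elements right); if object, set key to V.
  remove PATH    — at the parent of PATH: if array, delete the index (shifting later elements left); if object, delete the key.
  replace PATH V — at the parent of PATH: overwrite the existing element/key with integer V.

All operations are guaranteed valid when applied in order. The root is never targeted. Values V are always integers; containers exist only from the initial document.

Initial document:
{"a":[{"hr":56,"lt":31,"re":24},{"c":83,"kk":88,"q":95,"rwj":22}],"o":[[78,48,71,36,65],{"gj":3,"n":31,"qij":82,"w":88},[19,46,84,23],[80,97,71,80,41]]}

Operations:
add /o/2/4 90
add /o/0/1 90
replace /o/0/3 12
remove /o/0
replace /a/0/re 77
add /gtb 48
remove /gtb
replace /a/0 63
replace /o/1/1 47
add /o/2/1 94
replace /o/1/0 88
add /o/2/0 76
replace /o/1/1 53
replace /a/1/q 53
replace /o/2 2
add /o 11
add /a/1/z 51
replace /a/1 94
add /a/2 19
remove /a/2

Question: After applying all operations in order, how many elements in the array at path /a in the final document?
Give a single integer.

Answer: 2

Derivation:
After op 1 (add /o/2/4 90): {"a":[{"hr":56,"lt":31,"re":24},{"c":83,"kk":88,"q":95,"rwj":22}],"o":[[78,48,71,36,65],{"gj":3,"n":31,"qij":82,"w":88},[19,46,84,23,90],[80,97,71,80,41]]}
After op 2 (add /o/0/1 90): {"a":[{"hr":56,"lt":31,"re":24},{"c":83,"kk":88,"q":95,"rwj":22}],"o":[[78,90,48,71,36,65],{"gj":3,"n":31,"qij":82,"w":88},[19,46,84,23,90],[80,97,71,80,41]]}
After op 3 (replace /o/0/3 12): {"a":[{"hr":56,"lt":31,"re":24},{"c":83,"kk":88,"q":95,"rwj":22}],"o":[[78,90,48,12,36,65],{"gj":3,"n":31,"qij":82,"w":88},[19,46,84,23,90],[80,97,71,80,41]]}
After op 4 (remove /o/0): {"a":[{"hr":56,"lt":31,"re":24},{"c":83,"kk":88,"q":95,"rwj":22}],"o":[{"gj":3,"n":31,"qij":82,"w":88},[19,46,84,23,90],[80,97,71,80,41]]}
After op 5 (replace /a/0/re 77): {"a":[{"hr":56,"lt":31,"re":77},{"c":83,"kk":88,"q":95,"rwj":22}],"o":[{"gj":3,"n":31,"qij":82,"w":88},[19,46,84,23,90],[80,97,71,80,41]]}
After op 6 (add /gtb 48): {"a":[{"hr":56,"lt":31,"re":77},{"c":83,"kk":88,"q":95,"rwj":22}],"gtb":48,"o":[{"gj":3,"n":31,"qij":82,"w":88},[19,46,84,23,90],[80,97,71,80,41]]}
After op 7 (remove /gtb): {"a":[{"hr":56,"lt":31,"re":77},{"c":83,"kk":88,"q":95,"rwj":22}],"o":[{"gj":3,"n":31,"qij":82,"w":88},[19,46,84,23,90],[80,97,71,80,41]]}
After op 8 (replace /a/0 63): {"a":[63,{"c":83,"kk":88,"q":95,"rwj":22}],"o":[{"gj":3,"n":31,"qij":82,"w":88},[19,46,84,23,90],[80,97,71,80,41]]}
After op 9 (replace /o/1/1 47): {"a":[63,{"c":83,"kk":88,"q":95,"rwj":22}],"o":[{"gj":3,"n":31,"qij":82,"w":88},[19,47,84,23,90],[80,97,71,80,41]]}
After op 10 (add /o/2/1 94): {"a":[63,{"c":83,"kk":88,"q":95,"rwj":22}],"o":[{"gj":3,"n":31,"qij":82,"w":88},[19,47,84,23,90],[80,94,97,71,80,41]]}
After op 11 (replace /o/1/0 88): {"a":[63,{"c":83,"kk":88,"q":95,"rwj":22}],"o":[{"gj":3,"n":31,"qij":82,"w":88},[88,47,84,23,90],[80,94,97,71,80,41]]}
After op 12 (add /o/2/0 76): {"a":[63,{"c":83,"kk":88,"q":95,"rwj":22}],"o":[{"gj":3,"n":31,"qij":82,"w":88},[88,47,84,23,90],[76,80,94,97,71,80,41]]}
After op 13 (replace /o/1/1 53): {"a":[63,{"c":83,"kk":88,"q":95,"rwj":22}],"o":[{"gj":3,"n":31,"qij":82,"w":88},[88,53,84,23,90],[76,80,94,97,71,80,41]]}
After op 14 (replace /a/1/q 53): {"a":[63,{"c":83,"kk":88,"q":53,"rwj":22}],"o":[{"gj":3,"n":31,"qij":82,"w":88},[88,53,84,23,90],[76,80,94,97,71,80,41]]}
After op 15 (replace /o/2 2): {"a":[63,{"c":83,"kk":88,"q":53,"rwj":22}],"o":[{"gj":3,"n":31,"qij":82,"w":88},[88,53,84,23,90],2]}
After op 16 (add /o 11): {"a":[63,{"c":83,"kk":88,"q":53,"rwj":22}],"o":11}
After op 17 (add /a/1/z 51): {"a":[63,{"c":83,"kk":88,"q":53,"rwj":22,"z":51}],"o":11}
After op 18 (replace /a/1 94): {"a":[63,94],"o":11}
After op 19 (add /a/2 19): {"a":[63,94,19],"o":11}
After op 20 (remove /a/2): {"a":[63,94],"o":11}
Size at path /a: 2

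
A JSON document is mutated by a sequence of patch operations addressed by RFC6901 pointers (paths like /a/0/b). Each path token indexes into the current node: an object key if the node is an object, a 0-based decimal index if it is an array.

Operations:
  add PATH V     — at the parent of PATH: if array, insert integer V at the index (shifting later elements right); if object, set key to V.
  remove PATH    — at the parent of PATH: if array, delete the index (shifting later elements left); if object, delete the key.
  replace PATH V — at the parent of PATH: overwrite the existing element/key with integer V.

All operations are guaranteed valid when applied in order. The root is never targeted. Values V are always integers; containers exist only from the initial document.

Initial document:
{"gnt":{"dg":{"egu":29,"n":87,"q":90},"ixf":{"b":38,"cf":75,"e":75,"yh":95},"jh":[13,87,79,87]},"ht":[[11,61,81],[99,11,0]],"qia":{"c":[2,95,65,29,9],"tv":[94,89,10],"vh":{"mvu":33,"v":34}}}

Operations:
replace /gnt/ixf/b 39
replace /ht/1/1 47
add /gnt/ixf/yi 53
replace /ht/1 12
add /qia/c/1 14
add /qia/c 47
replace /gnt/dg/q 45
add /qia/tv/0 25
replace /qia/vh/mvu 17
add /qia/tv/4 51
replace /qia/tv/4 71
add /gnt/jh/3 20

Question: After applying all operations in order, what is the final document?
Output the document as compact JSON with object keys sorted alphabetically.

After op 1 (replace /gnt/ixf/b 39): {"gnt":{"dg":{"egu":29,"n":87,"q":90},"ixf":{"b":39,"cf":75,"e":75,"yh":95},"jh":[13,87,79,87]},"ht":[[11,61,81],[99,11,0]],"qia":{"c":[2,95,65,29,9],"tv":[94,89,10],"vh":{"mvu":33,"v":34}}}
After op 2 (replace /ht/1/1 47): {"gnt":{"dg":{"egu":29,"n":87,"q":90},"ixf":{"b":39,"cf":75,"e":75,"yh":95},"jh":[13,87,79,87]},"ht":[[11,61,81],[99,47,0]],"qia":{"c":[2,95,65,29,9],"tv":[94,89,10],"vh":{"mvu":33,"v":34}}}
After op 3 (add /gnt/ixf/yi 53): {"gnt":{"dg":{"egu":29,"n":87,"q":90},"ixf":{"b":39,"cf":75,"e":75,"yh":95,"yi":53},"jh":[13,87,79,87]},"ht":[[11,61,81],[99,47,0]],"qia":{"c":[2,95,65,29,9],"tv":[94,89,10],"vh":{"mvu":33,"v":34}}}
After op 4 (replace /ht/1 12): {"gnt":{"dg":{"egu":29,"n":87,"q":90},"ixf":{"b":39,"cf":75,"e":75,"yh":95,"yi":53},"jh":[13,87,79,87]},"ht":[[11,61,81],12],"qia":{"c":[2,95,65,29,9],"tv":[94,89,10],"vh":{"mvu":33,"v":34}}}
After op 5 (add /qia/c/1 14): {"gnt":{"dg":{"egu":29,"n":87,"q":90},"ixf":{"b":39,"cf":75,"e":75,"yh":95,"yi":53},"jh":[13,87,79,87]},"ht":[[11,61,81],12],"qia":{"c":[2,14,95,65,29,9],"tv":[94,89,10],"vh":{"mvu":33,"v":34}}}
After op 6 (add /qia/c 47): {"gnt":{"dg":{"egu":29,"n":87,"q":90},"ixf":{"b":39,"cf":75,"e":75,"yh":95,"yi":53},"jh":[13,87,79,87]},"ht":[[11,61,81],12],"qia":{"c":47,"tv":[94,89,10],"vh":{"mvu":33,"v":34}}}
After op 7 (replace /gnt/dg/q 45): {"gnt":{"dg":{"egu":29,"n":87,"q":45},"ixf":{"b":39,"cf":75,"e":75,"yh":95,"yi":53},"jh":[13,87,79,87]},"ht":[[11,61,81],12],"qia":{"c":47,"tv":[94,89,10],"vh":{"mvu":33,"v":34}}}
After op 8 (add /qia/tv/0 25): {"gnt":{"dg":{"egu":29,"n":87,"q":45},"ixf":{"b":39,"cf":75,"e":75,"yh":95,"yi":53},"jh":[13,87,79,87]},"ht":[[11,61,81],12],"qia":{"c":47,"tv":[25,94,89,10],"vh":{"mvu":33,"v":34}}}
After op 9 (replace /qia/vh/mvu 17): {"gnt":{"dg":{"egu":29,"n":87,"q":45},"ixf":{"b":39,"cf":75,"e":75,"yh":95,"yi":53},"jh":[13,87,79,87]},"ht":[[11,61,81],12],"qia":{"c":47,"tv":[25,94,89,10],"vh":{"mvu":17,"v":34}}}
After op 10 (add /qia/tv/4 51): {"gnt":{"dg":{"egu":29,"n":87,"q":45},"ixf":{"b":39,"cf":75,"e":75,"yh":95,"yi":53},"jh":[13,87,79,87]},"ht":[[11,61,81],12],"qia":{"c":47,"tv":[25,94,89,10,51],"vh":{"mvu":17,"v":34}}}
After op 11 (replace /qia/tv/4 71): {"gnt":{"dg":{"egu":29,"n":87,"q":45},"ixf":{"b":39,"cf":75,"e":75,"yh":95,"yi":53},"jh":[13,87,79,87]},"ht":[[11,61,81],12],"qia":{"c":47,"tv":[25,94,89,10,71],"vh":{"mvu":17,"v":34}}}
After op 12 (add /gnt/jh/3 20): {"gnt":{"dg":{"egu":29,"n":87,"q":45},"ixf":{"b":39,"cf":75,"e":75,"yh":95,"yi":53},"jh":[13,87,79,20,87]},"ht":[[11,61,81],12],"qia":{"c":47,"tv":[25,94,89,10,71],"vh":{"mvu":17,"v":34}}}

Answer: {"gnt":{"dg":{"egu":29,"n":87,"q":45},"ixf":{"b":39,"cf":75,"e":75,"yh":95,"yi":53},"jh":[13,87,79,20,87]},"ht":[[11,61,81],12],"qia":{"c":47,"tv":[25,94,89,10,71],"vh":{"mvu":17,"v":34}}}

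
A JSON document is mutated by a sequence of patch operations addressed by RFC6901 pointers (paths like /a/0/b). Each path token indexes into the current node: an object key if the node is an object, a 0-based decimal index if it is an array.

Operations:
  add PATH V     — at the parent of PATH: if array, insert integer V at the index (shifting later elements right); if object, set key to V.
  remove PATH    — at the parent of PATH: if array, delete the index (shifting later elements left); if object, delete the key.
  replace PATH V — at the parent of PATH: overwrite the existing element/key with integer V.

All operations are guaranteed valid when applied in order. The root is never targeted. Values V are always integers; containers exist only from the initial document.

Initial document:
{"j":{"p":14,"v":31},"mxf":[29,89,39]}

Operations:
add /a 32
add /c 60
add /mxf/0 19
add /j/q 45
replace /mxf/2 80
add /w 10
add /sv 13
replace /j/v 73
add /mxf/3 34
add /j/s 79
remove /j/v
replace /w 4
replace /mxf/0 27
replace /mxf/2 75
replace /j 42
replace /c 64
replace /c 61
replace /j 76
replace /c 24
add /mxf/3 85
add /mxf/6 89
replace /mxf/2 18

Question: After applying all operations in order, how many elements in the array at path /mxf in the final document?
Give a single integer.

Answer: 7

Derivation:
After op 1 (add /a 32): {"a":32,"j":{"p":14,"v":31},"mxf":[29,89,39]}
After op 2 (add /c 60): {"a":32,"c":60,"j":{"p":14,"v":31},"mxf":[29,89,39]}
After op 3 (add /mxf/0 19): {"a":32,"c":60,"j":{"p":14,"v":31},"mxf":[19,29,89,39]}
After op 4 (add /j/q 45): {"a":32,"c":60,"j":{"p":14,"q":45,"v":31},"mxf":[19,29,89,39]}
After op 5 (replace /mxf/2 80): {"a":32,"c":60,"j":{"p":14,"q":45,"v":31},"mxf":[19,29,80,39]}
After op 6 (add /w 10): {"a":32,"c":60,"j":{"p":14,"q":45,"v":31},"mxf":[19,29,80,39],"w":10}
After op 7 (add /sv 13): {"a":32,"c":60,"j":{"p":14,"q":45,"v":31},"mxf":[19,29,80,39],"sv":13,"w":10}
After op 8 (replace /j/v 73): {"a":32,"c":60,"j":{"p":14,"q":45,"v":73},"mxf":[19,29,80,39],"sv":13,"w":10}
After op 9 (add /mxf/3 34): {"a":32,"c":60,"j":{"p":14,"q":45,"v":73},"mxf":[19,29,80,34,39],"sv":13,"w":10}
After op 10 (add /j/s 79): {"a":32,"c":60,"j":{"p":14,"q":45,"s":79,"v":73},"mxf":[19,29,80,34,39],"sv":13,"w":10}
After op 11 (remove /j/v): {"a":32,"c":60,"j":{"p":14,"q":45,"s":79},"mxf":[19,29,80,34,39],"sv":13,"w":10}
After op 12 (replace /w 4): {"a":32,"c":60,"j":{"p":14,"q":45,"s":79},"mxf":[19,29,80,34,39],"sv":13,"w":4}
After op 13 (replace /mxf/0 27): {"a":32,"c":60,"j":{"p":14,"q":45,"s":79},"mxf":[27,29,80,34,39],"sv":13,"w":4}
After op 14 (replace /mxf/2 75): {"a":32,"c":60,"j":{"p":14,"q":45,"s":79},"mxf":[27,29,75,34,39],"sv":13,"w":4}
After op 15 (replace /j 42): {"a":32,"c":60,"j":42,"mxf":[27,29,75,34,39],"sv":13,"w":4}
After op 16 (replace /c 64): {"a":32,"c":64,"j":42,"mxf":[27,29,75,34,39],"sv":13,"w":4}
After op 17 (replace /c 61): {"a":32,"c":61,"j":42,"mxf":[27,29,75,34,39],"sv":13,"w":4}
After op 18 (replace /j 76): {"a":32,"c":61,"j":76,"mxf":[27,29,75,34,39],"sv":13,"w":4}
After op 19 (replace /c 24): {"a":32,"c":24,"j":76,"mxf":[27,29,75,34,39],"sv":13,"w":4}
After op 20 (add /mxf/3 85): {"a":32,"c":24,"j":76,"mxf":[27,29,75,85,34,39],"sv":13,"w":4}
After op 21 (add /mxf/6 89): {"a":32,"c":24,"j":76,"mxf":[27,29,75,85,34,39,89],"sv":13,"w":4}
After op 22 (replace /mxf/2 18): {"a":32,"c":24,"j":76,"mxf":[27,29,18,85,34,39,89],"sv":13,"w":4}
Size at path /mxf: 7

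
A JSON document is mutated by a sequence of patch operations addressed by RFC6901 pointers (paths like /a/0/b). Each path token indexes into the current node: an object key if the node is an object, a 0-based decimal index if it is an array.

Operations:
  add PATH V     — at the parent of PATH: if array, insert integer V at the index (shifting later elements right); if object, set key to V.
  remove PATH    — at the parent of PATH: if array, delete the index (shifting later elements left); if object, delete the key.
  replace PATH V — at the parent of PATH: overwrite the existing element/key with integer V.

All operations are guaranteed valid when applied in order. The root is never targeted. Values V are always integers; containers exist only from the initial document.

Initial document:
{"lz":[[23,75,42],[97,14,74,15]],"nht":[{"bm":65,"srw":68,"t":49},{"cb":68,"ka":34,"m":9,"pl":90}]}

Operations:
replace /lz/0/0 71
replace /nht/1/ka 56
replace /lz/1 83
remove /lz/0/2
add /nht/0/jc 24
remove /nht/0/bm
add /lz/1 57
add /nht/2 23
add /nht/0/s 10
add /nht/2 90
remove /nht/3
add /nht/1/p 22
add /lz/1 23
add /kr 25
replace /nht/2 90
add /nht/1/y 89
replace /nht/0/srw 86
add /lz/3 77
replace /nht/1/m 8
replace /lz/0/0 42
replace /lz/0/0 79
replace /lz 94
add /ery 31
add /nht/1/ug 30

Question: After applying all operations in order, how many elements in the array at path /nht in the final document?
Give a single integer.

Answer: 3

Derivation:
After op 1 (replace /lz/0/0 71): {"lz":[[71,75,42],[97,14,74,15]],"nht":[{"bm":65,"srw":68,"t":49},{"cb":68,"ka":34,"m":9,"pl":90}]}
After op 2 (replace /nht/1/ka 56): {"lz":[[71,75,42],[97,14,74,15]],"nht":[{"bm":65,"srw":68,"t":49},{"cb":68,"ka":56,"m":9,"pl":90}]}
After op 3 (replace /lz/1 83): {"lz":[[71,75,42],83],"nht":[{"bm":65,"srw":68,"t":49},{"cb":68,"ka":56,"m":9,"pl":90}]}
After op 4 (remove /lz/0/2): {"lz":[[71,75],83],"nht":[{"bm":65,"srw":68,"t":49},{"cb":68,"ka":56,"m":9,"pl":90}]}
After op 5 (add /nht/0/jc 24): {"lz":[[71,75],83],"nht":[{"bm":65,"jc":24,"srw":68,"t":49},{"cb":68,"ka":56,"m":9,"pl":90}]}
After op 6 (remove /nht/0/bm): {"lz":[[71,75],83],"nht":[{"jc":24,"srw":68,"t":49},{"cb":68,"ka":56,"m":9,"pl":90}]}
After op 7 (add /lz/1 57): {"lz":[[71,75],57,83],"nht":[{"jc":24,"srw":68,"t":49},{"cb":68,"ka":56,"m":9,"pl":90}]}
After op 8 (add /nht/2 23): {"lz":[[71,75],57,83],"nht":[{"jc":24,"srw":68,"t":49},{"cb":68,"ka":56,"m":9,"pl":90},23]}
After op 9 (add /nht/0/s 10): {"lz":[[71,75],57,83],"nht":[{"jc":24,"s":10,"srw":68,"t":49},{"cb":68,"ka":56,"m":9,"pl":90},23]}
After op 10 (add /nht/2 90): {"lz":[[71,75],57,83],"nht":[{"jc":24,"s":10,"srw":68,"t":49},{"cb":68,"ka":56,"m":9,"pl":90},90,23]}
After op 11 (remove /nht/3): {"lz":[[71,75],57,83],"nht":[{"jc":24,"s":10,"srw":68,"t":49},{"cb":68,"ka":56,"m":9,"pl":90},90]}
After op 12 (add /nht/1/p 22): {"lz":[[71,75],57,83],"nht":[{"jc":24,"s":10,"srw":68,"t":49},{"cb":68,"ka":56,"m":9,"p":22,"pl":90},90]}
After op 13 (add /lz/1 23): {"lz":[[71,75],23,57,83],"nht":[{"jc":24,"s":10,"srw":68,"t":49},{"cb":68,"ka":56,"m":9,"p":22,"pl":90},90]}
After op 14 (add /kr 25): {"kr":25,"lz":[[71,75],23,57,83],"nht":[{"jc":24,"s":10,"srw":68,"t":49},{"cb":68,"ka":56,"m":9,"p":22,"pl":90},90]}
After op 15 (replace /nht/2 90): {"kr":25,"lz":[[71,75],23,57,83],"nht":[{"jc":24,"s":10,"srw":68,"t":49},{"cb":68,"ka":56,"m":9,"p":22,"pl":90},90]}
After op 16 (add /nht/1/y 89): {"kr":25,"lz":[[71,75],23,57,83],"nht":[{"jc":24,"s":10,"srw":68,"t":49},{"cb":68,"ka":56,"m":9,"p":22,"pl":90,"y":89},90]}
After op 17 (replace /nht/0/srw 86): {"kr":25,"lz":[[71,75],23,57,83],"nht":[{"jc":24,"s":10,"srw":86,"t":49},{"cb":68,"ka":56,"m":9,"p":22,"pl":90,"y":89},90]}
After op 18 (add /lz/3 77): {"kr":25,"lz":[[71,75],23,57,77,83],"nht":[{"jc":24,"s":10,"srw":86,"t":49},{"cb":68,"ka":56,"m":9,"p":22,"pl":90,"y":89},90]}
After op 19 (replace /nht/1/m 8): {"kr":25,"lz":[[71,75],23,57,77,83],"nht":[{"jc":24,"s":10,"srw":86,"t":49},{"cb":68,"ka":56,"m":8,"p":22,"pl":90,"y":89},90]}
After op 20 (replace /lz/0/0 42): {"kr":25,"lz":[[42,75],23,57,77,83],"nht":[{"jc":24,"s":10,"srw":86,"t":49},{"cb":68,"ka":56,"m":8,"p":22,"pl":90,"y":89},90]}
After op 21 (replace /lz/0/0 79): {"kr":25,"lz":[[79,75],23,57,77,83],"nht":[{"jc":24,"s":10,"srw":86,"t":49},{"cb":68,"ka":56,"m":8,"p":22,"pl":90,"y":89},90]}
After op 22 (replace /lz 94): {"kr":25,"lz":94,"nht":[{"jc":24,"s":10,"srw":86,"t":49},{"cb":68,"ka":56,"m":8,"p":22,"pl":90,"y":89},90]}
After op 23 (add /ery 31): {"ery":31,"kr":25,"lz":94,"nht":[{"jc":24,"s":10,"srw":86,"t":49},{"cb":68,"ka":56,"m":8,"p":22,"pl":90,"y":89},90]}
After op 24 (add /nht/1/ug 30): {"ery":31,"kr":25,"lz":94,"nht":[{"jc":24,"s":10,"srw":86,"t":49},{"cb":68,"ka":56,"m":8,"p":22,"pl":90,"ug":30,"y":89},90]}
Size at path /nht: 3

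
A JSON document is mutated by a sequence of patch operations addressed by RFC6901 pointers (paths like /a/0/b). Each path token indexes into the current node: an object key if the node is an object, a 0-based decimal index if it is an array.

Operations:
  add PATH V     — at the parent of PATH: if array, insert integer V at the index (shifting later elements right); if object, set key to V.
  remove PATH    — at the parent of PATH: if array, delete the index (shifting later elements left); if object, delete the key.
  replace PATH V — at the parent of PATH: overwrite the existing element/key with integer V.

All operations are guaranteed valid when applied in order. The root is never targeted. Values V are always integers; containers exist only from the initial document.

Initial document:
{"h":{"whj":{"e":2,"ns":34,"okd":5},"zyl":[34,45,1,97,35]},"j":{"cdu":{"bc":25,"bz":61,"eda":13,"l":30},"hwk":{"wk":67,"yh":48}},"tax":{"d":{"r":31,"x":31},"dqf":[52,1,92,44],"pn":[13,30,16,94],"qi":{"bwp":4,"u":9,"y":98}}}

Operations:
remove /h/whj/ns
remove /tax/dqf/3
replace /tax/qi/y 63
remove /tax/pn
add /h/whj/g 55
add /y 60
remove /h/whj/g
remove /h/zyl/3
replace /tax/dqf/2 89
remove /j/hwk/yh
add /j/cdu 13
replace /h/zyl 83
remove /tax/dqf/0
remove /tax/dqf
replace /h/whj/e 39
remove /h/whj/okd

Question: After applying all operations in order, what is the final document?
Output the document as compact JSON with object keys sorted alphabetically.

After op 1 (remove /h/whj/ns): {"h":{"whj":{"e":2,"okd":5},"zyl":[34,45,1,97,35]},"j":{"cdu":{"bc":25,"bz":61,"eda":13,"l":30},"hwk":{"wk":67,"yh":48}},"tax":{"d":{"r":31,"x":31},"dqf":[52,1,92,44],"pn":[13,30,16,94],"qi":{"bwp":4,"u":9,"y":98}}}
After op 2 (remove /tax/dqf/3): {"h":{"whj":{"e":2,"okd":5},"zyl":[34,45,1,97,35]},"j":{"cdu":{"bc":25,"bz":61,"eda":13,"l":30},"hwk":{"wk":67,"yh":48}},"tax":{"d":{"r":31,"x":31},"dqf":[52,1,92],"pn":[13,30,16,94],"qi":{"bwp":4,"u":9,"y":98}}}
After op 3 (replace /tax/qi/y 63): {"h":{"whj":{"e":2,"okd":5},"zyl":[34,45,1,97,35]},"j":{"cdu":{"bc":25,"bz":61,"eda":13,"l":30},"hwk":{"wk":67,"yh":48}},"tax":{"d":{"r":31,"x":31},"dqf":[52,1,92],"pn":[13,30,16,94],"qi":{"bwp":4,"u":9,"y":63}}}
After op 4 (remove /tax/pn): {"h":{"whj":{"e":2,"okd":5},"zyl":[34,45,1,97,35]},"j":{"cdu":{"bc":25,"bz":61,"eda":13,"l":30},"hwk":{"wk":67,"yh":48}},"tax":{"d":{"r":31,"x":31},"dqf":[52,1,92],"qi":{"bwp":4,"u":9,"y":63}}}
After op 5 (add /h/whj/g 55): {"h":{"whj":{"e":2,"g":55,"okd":5},"zyl":[34,45,1,97,35]},"j":{"cdu":{"bc":25,"bz":61,"eda":13,"l":30},"hwk":{"wk":67,"yh":48}},"tax":{"d":{"r":31,"x":31},"dqf":[52,1,92],"qi":{"bwp":4,"u":9,"y":63}}}
After op 6 (add /y 60): {"h":{"whj":{"e":2,"g":55,"okd":5},"zyl":[34,45,1,97,35]},"j":{"cdu":{"bc":25,"bz":61,"eda":13,"l":30},"hwk":{"wk":67,"yh":48}},"tax":{"d":{"r":31,"x":31},"dqf":[52,1,92],"qi":{"bwp":4,"u":9,"y":63}},"y":60}
After op 7 (remove /h/whj/g): {"h":{"whj":{"e":2,"okd":5},"zyl":[34,45,1,97,35]},"j":{"cdu":{"bc":25,"bz":61,"eda":13,"l":30},"hwk":{"wk":67,"yh":48}},"tax":{"d":{"r":31,"x":31},"dqf":[52,1,92],"qi":{"bwp":4,"u":9,"y":63}},"y":60}
After op 8 (remove /h/zyl/3): {"h":{"whj":{"e":2,"okd":5},"zyl":[34,45,1,35]},"j":{"cdu":{"bc":25,"bz":61,"eda":13,"l":30},"hwk":{"wk":67,"yh":48}},"tax":{"d":{"r":31,"x":31},"dqf":[52,1,92],"qi":{"bwp":4,"u":9,"y":63}},"y":60}
After op 9 (replace /tax/dqf/2 89): {"h":{"whj":{"e":2,"okd":5},"zyl":[34,45,1,35]},"j":{"cdu":{"bc":25,"bz":61,"eda":13,"l":30},"hwk":{"wk":67,"yh":48}},"tax":{"d":{"r":31,"x":31},"dqf":[52,1,89],"qi":{"bwp":4,"u":9,"y":63}},"y":60}
After op 10 (remove /j/hwk/yh): {"h":{"whj":{"e":2,"okd":5},"zyl":[34,45,1,35]},"j":{"cdu":{"bc":25,"bz":61,"eda":13,"l":30},"hwk":{"wk":67}},"tax":{"d":{"r":31,"x":31},"dqf":[52,1,89],"qi":{"bwp":4,"u":9,"y":63}},"y":60}
After op 11 (add /j/cdu 13): {"h":{"whj":{"e":2,"okd":5},"zyl":[34,45,1,35]},"j":{"cdu":13,"hwk":{"wk":67}},"tax":{"d":{"r":31,"x":31},"dqf":[52,1,89],"qi":{"bwp":4,"u":9,"y":63}},"y":60}
After op 12 (replace /h/zyl 83): {"h":{"whj":{"e":2,"okd":5},"zyl":83},"j":{"cdu":13,"hwk":{"wk":67}},"tax":{"d":{"r":31,"x":31},"dqf":[52,1,89],"qi":{"bwp":4,"u":9,"y":63}},"y":60}
After op 13 (remove /tax/dqf/0): {"h":{"whj":{"e":2,"okd":5},"zyl":83},"j":{"cdu":13,"hwk":{"wk":67}},"tax":{"d":{"r":31,"x":31},"dqf":[1,89],"qi":{"bwp":4,"u":9,"y":63}},"y":60}
After op 14 (remove /tax/dqf): {"h":{"whj":{"e":2,"okd":5},"zyl":83},"j":{"cdu":13,"hwk":{"wk":67}},"tax":{"d":{"r":31,"x":31},"qi":{"bwp":4,"u":9,"y":63}},"y":60}
After op 15 (replace /h/whj/e 39): {"h":{"whj":{"e":39,"okd":5},"zyl":83},"j":{"cdu":13,"hwk":{"wk":67}},"tax":{"d":{"r":31,"x":31},"qi":{"bwp":4,"u":9,"y":63}},"y":60}
After op 16 (remove /h/whj/okd): {"h":{"whj":{"e":39},"zyl":83},"j":{"cdu":13,"hwk":{"wk":67}},"tax":{"d":{"r":31,"x":31},"qi":{"bwp":4,"u":9,"y":63}},"y":60}

Answer: {"h":{"whj":{"e":39},"zyl":83},"j":{"cdu":13,"hwk":{"wk":67}},"tax":{"d":{"r":31,"x":31},"qi":{"bwp":4,"u":9,"y":63}},"y":60}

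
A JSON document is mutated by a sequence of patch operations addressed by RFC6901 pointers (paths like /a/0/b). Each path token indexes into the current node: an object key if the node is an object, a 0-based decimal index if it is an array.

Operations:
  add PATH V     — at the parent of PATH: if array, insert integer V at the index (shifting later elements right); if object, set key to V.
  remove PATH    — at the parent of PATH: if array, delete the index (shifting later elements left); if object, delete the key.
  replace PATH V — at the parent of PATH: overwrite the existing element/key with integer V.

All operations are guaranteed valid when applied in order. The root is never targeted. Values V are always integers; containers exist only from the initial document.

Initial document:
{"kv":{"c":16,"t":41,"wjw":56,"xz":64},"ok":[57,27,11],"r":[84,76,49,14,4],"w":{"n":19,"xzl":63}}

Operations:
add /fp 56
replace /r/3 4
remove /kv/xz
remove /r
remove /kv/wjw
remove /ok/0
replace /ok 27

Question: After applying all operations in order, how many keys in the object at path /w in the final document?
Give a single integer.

After op 1 (add /fp 56): {"fp":56,"kv":{"c":16,"t":41,"wjw":56,"xz":64},"ok":[57,27,11],"r":[84,76,49,14,4],"w":{"n":19,"xzl":63}}
After op 2 (replace /r/3 4): {"fp":56,"kv":{"c":16,"t":41,"wjw":56,"xz":64},"ok":[57,27,11],"r":[84,76,49,4,4],"w":{"n":19,"xzl":63}}
After op 3 (remove /kv/xz): {"fp":56,"kv":{"c":16,"t":41,"wjw":56},"ok":[57,27,11],"r":[84,76,49,4,4],"w":{"n":19,"xzl":63}}
After op 4 (remove /r): {"fp":56,"kv":{"c":16,"t":41,"wjw":56},"ok":[57,27,11],"w":{"n":19,"xzl":63}}
After op 5 (remove /kv/wjw): {"fp":56,"kv":{"c":16,"t":41},"ok":[57,27,11],"w":{"n":19,"xzl":63}}
After op 6 (remove /ok/0): {"fp":56,"kv":{"c":16,"t":41},"ok":[27,11],"w":{"n":19,"xzl":63}}
After op 7 (replace /ok 27): {"fp":56,"kv":{"c":16,"t":41},"ok":27,"w":{"n":19,"xzl":63}}
Size at path /w: 2

Answer: 2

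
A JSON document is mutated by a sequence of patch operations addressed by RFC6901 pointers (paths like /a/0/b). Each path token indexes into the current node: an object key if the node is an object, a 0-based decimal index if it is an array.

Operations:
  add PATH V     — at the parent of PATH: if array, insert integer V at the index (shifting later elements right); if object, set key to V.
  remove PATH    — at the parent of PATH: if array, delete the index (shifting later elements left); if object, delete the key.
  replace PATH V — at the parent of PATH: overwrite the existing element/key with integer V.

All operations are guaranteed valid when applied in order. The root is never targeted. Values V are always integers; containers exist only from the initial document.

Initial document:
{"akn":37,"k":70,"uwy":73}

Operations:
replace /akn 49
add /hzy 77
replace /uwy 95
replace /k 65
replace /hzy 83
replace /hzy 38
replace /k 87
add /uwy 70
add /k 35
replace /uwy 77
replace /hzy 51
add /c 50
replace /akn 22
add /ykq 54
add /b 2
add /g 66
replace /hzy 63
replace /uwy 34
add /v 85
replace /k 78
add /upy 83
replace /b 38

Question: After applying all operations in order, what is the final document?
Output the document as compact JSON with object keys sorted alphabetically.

Answer: {"akn":22,"b":38,"c":50,"g":66,"hzy":63,"k":78,"upy":83,"uwy":34,"v":85,"ykq":54}

Derivation:
After op 1 (replace /akn 49): {"akn":49,"k":70,"uwy":73}
After op 2 (add /hzy 77): {"akn":49,"hzy":77,"k":70,"uwy":73}
After op 3 (replace /uwy 95): {"akn":49,"hzy":77,"k":70,"uwy":95}
After op 4 (replace /k 65): {"akn":49,"hzy":77,"k":65,"uwy":95}
After op 5 (replace /hzy 83): {"akn":49,"hzy":83,"k":65,"uwy":95}
After op 6 (replace /hzy 38): {"akn":49,"hzy":38,"k":65,"uwy":95}
After op 7 (replace /k 87): {"akn":49,"hzy":38,"k":87,"uwy":95}
After op 8 (add /uwy 70): {"akn":49,"hzy":38,"k":87,"uwy":70}
After op 9 (add /k 35): {"akn":49,"hzy":38,"k":35,"uwy":70}
After op 10 (replace /uwy 77): {"akn":49,"hzy":38,"k":35,"uwy":77}
After op 11 (replace /hzy 51): {"akn":49,"hzy":51,"k":35,"uwy":77}
After op 12 (add /c 50): {"akn":49,"c":50,"hzy":51,"k":35,"uwy":77}
After op 13 (replace /akn 22): {"akn":22,"c":50,"hzy":51,"k":35,"uwy":77}
After op 14 (add /ykq 54): {"akn":22,"c":50,"hzy":51,"k":35,"uwy":77,"ykq":54}
After op 15 (add /b 2): {"akn":22,"b":2,"c":50,"hzy":51,"k":35,"uwy":77,"ykq":54}
After op 16 (add /g 66): {"akn":22,"b":2,"c":50,"g":66,"hzy":51,"k":35,"uwy":77,"ykq":54}
After op 17 (replace /hzy 63): {"akn":22,"b":2,"c":50,"g":66,"hzy":63,"k":35,"uwy":77,"ykq":54}
After op 18 (replace /uwy 34): {"akn":22,"b":2,"c":50,"g":66,"hzy":63,"k":35,"uwy":34,"ykq":54}
After op 19 (add /v 85): {"akn":22,"b":2,"c":50,"g":66,"hzy":63,"k":35,"uwy":34,"v":85,"ykq":54}
After op 20 (replace /k 78): {"akn":22,"b":2,"c":50,"g":66,"hzy":63,"k":78,"uwy":34,"v":85,"ykq":54}
After op 21 (add /upy 83): {"akn":22,"b":2,"c":50,"g":66,"hzy":63,"k":78,"upy":83,"uwy":34,"v":85,"ykq":54}
After op 22 (replace /b 38): {"akn":22,"b":38,"c":50,"g":66,"hzy":63,"k":78,"upy":83,"uwy":34,"v":85,"ykq":54}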